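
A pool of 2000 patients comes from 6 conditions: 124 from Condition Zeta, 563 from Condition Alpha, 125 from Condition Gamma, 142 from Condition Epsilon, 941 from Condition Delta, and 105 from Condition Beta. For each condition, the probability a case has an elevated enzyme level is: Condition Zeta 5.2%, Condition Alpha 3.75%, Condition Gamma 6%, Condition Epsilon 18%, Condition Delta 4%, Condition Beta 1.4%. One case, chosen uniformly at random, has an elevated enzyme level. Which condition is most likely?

Prior × likelihood for each hypothesis:
  Condition Zeta: 0.062 × 0.052 = 0.003224
  Condition Alpha: 0.2815 × 0.0375 = 0.01055625
  Condition Gamma: 0.0625 × 0.06 = 0.00375
  Condition Epsilon: 0.071 × 0.18 = 0.01278
  Condition Delta: 0.4705 × 0.04 = 0.01882
  Condition Beta: 0.0525 × 0.014 = 0.000735
Total = 0.04986525.
Largest term belongs to Condition Delta, so Condition Delta is most probable.

Condition Delta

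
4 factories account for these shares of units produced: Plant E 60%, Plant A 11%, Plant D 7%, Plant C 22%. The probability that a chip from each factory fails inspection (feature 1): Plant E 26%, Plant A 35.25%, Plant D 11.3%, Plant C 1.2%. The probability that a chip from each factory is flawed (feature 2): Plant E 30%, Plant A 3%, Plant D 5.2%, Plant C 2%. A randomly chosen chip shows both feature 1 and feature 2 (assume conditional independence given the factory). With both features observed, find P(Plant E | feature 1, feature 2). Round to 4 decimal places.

Compute prior × likelihood for every hypothesis:
  Plant E: 0.6 × 0.26 × 0.3 = 0.0468
  Plant A: 0.11 × 0.3525 × 0.03 = 0.00116325
  Plant D: 0.07 × 0.113 × 0.052 = 0.00041132
  Plant C: 0.22 × 0.012 × 0.02 = 0.0000528
Total = 0.04842737.
P(Plant E | evidence) = 0.0468 / 0.04842737 ≈ 0.9664.

0.9664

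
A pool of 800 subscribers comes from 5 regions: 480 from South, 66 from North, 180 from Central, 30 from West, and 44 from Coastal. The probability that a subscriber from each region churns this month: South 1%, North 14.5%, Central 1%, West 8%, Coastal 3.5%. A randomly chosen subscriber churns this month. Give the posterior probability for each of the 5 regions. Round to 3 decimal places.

South 0.239, North 0.476, Central 0.090, West 0.119, Coastal 0.077

Compute prior × likelihood for every hypothesis:
  South: 0.6 × 0.01 = 0.006
  North: 0.0825 × 0.145 = 0.0119625
  Central: 0.225 × 0.01 = 0.00225
  West: 0.0375 × 0.08 = 0.003
  Coastal: 0.055 × 0.035 = 0.001925
Total = 0.0251375.
P(South | churn) = 0.006/0.0251375 ≈ 0.239
P(North | churn) = 0.0119625/0.0251375 ≈ 0.476
P(Central | churn) = 0.00225/0.0251375 ≈ 0.090
P(West | churn) = 0.003/0.0251375 ≈ 0.119
P(Coastal | churn) = 0.001925/0.0251375 ≈ 0.077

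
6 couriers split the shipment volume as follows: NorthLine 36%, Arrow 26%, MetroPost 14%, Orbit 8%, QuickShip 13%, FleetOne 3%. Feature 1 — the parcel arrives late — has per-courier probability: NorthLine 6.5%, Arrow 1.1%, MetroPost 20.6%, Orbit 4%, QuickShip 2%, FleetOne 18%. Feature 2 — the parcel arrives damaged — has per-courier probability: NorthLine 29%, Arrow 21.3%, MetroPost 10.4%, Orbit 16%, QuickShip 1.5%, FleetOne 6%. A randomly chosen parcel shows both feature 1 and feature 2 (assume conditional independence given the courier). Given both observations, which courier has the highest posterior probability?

Unnormalized posteriors (prior × likelihood):
  NorthLine: 0.36 × 0.065 × 0.29 = 0.006786
  Arrow: 0.26 × 0.011 × 0.213 = 0.00060918
  MetroPost: 0.14 × 0.206 × 0.104 = 0.00299936
  Orbit: 0.08 × 0.04 × 0.16 = 0.000512
  QuickShip: 0.13 × 0.02 × 0.015 = 0.000039
  FleetOne: 0.03 × 0.18 × 0.06 = 0.000324
Total = 0.01126954.
Largest term belongs to NorthLine, so NorthLine is most probable.

NorthLine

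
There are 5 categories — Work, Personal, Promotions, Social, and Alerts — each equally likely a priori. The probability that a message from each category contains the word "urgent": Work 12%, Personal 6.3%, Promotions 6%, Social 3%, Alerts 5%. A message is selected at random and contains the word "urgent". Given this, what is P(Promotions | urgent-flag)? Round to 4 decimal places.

0.1858

With a uniform prior (1/5 each), posterior ∝ likelihood:
  Work: 0.12
  Personal: 0.063
  Promotions: 0.06
  Social: 0.03
  Alerts: 0.05
Total = 0.323.
P(Promotions | evidence) = 0.06 / 0.323 ≈ 0.1858.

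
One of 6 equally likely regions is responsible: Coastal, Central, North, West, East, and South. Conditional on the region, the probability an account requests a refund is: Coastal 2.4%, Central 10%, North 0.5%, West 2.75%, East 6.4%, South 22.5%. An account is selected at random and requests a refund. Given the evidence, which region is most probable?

Since the prior is uniform, the posterior is proportional to the likelihood:
  Coastal: 0.024
  Central: 0.1
  North: 0.005
  West: 0.0275
  East: 0.064
  South: 0.225
Total = 0.4455.
Largest term belongs to South, so South is most probable.

South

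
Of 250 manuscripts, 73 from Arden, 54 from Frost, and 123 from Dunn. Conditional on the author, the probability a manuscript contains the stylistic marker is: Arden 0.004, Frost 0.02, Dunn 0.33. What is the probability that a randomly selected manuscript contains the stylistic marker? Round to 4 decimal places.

Compute prior × likelihood for every hypothesis:
  Arden: 0.292 × 0.004 = 0.001168
  Frost: 0.216 × 0.02 = 0.00432
  Dunn: 0.492 × 0.33 = 0.16236
P(marker) = 0.001168 + 0.00432 + 0.16236 = 0.167848 → 0.1678.

0.1678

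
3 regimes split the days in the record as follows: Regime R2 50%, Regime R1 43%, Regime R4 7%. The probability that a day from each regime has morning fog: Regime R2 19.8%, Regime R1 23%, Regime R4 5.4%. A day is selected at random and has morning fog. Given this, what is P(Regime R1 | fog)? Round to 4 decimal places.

By Bayes' rule, posterior ∝ prior × likelihood:
  Regime R2: 0.5 × 0.198 = 0.099
  Regime R1: 0.43 × 0.23 = 0.0989
  Regime R4: 0.07 × 0.054 = 0.00378
Normalizing constant = 0.20168.
P(Regime R1 | evidence) = 0.0989 / 0.20168 ≈ 0.4904.

0.4904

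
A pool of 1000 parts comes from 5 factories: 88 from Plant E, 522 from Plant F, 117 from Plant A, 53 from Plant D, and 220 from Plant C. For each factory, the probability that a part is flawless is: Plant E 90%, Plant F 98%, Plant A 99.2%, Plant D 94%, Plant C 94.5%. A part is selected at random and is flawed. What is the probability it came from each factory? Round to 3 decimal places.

Taking complements, P(flawed | each) = Plant E 0.1, Plant F 0.02, Plant A 0.008, Plant D 0.06, Plant C 0.055.
Unnormalized posteriors (prior × likelihood):
  Plant E: 0.088 × 0.1 = 0.0088
  Plant F: 0.522 × 0.02 = 0.01044
  Plant A: 0.117 × 0.008 = 0.000936
  Plant D: 0.053 × 0.06 = 0.00318
  Plant C: 0.22 × 0.055 = 0.0121
Normalizing constant = 0.035456.
P(Plant E | flawed) = 0.0088/0.035456 ≈ 0.248
P(Plant F | flawed) = 0.01044/0.035456 ≈ 0.294
P(Plant A | flawed) = 0.000936/0.035456 ≈ 0.026
P(Plant D | flawed) = 0.00318/0.035456 ≈ 0.090
P(Plant C | flawed) = 0.0121/0.035456 ≈ 0.341
(Check: 0.248+0.294+0.026+0.090+0.341 = 0.999.)

Plant E 0.248, Plant F 0.294, Plant A 0.026, Plant D 0.090, Plant C 0.341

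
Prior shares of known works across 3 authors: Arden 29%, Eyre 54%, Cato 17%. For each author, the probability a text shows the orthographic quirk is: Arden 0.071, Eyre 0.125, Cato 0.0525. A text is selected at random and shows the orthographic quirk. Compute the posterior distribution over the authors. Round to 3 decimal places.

Arden 0.212, Eyre 0.696, Cato 0.092

By Bayes' rule, posterior ∝ prior × likelihood:
  Arden: 0.29 × 0.071 = 0.02059
  Eyre: 0.54 × 0.125 = 0.0675
  Cato: 0.17 × 0.0525 = 0.008925
Sum = 0.097015.
P(Arden | quirk) = 0.02059/0.097015 ≈ 0.212
P(Eyre | quirk) = 0.0675/0.097015 ≈ 0.696
P(Cato | quirk) = 0.008925/0.097015 ≈ 0.092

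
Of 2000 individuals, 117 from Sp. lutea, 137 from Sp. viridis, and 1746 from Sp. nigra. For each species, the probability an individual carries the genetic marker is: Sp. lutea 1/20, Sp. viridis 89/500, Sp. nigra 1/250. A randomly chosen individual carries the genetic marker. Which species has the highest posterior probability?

Compute prior × likelihood for every hypothesis:
  Sp. lutea: 0.0585 × 0.05 = 0.002925
  Sp. viridis: 0.0685 × 0.178 = 0.012193
  Sp. nigra: 0.873 × 0.004 = 0.003492
Sum = 0.01861.
Largest term belongs to Sp. viridis, so Sp. viridis is most probable.

Sp. viridis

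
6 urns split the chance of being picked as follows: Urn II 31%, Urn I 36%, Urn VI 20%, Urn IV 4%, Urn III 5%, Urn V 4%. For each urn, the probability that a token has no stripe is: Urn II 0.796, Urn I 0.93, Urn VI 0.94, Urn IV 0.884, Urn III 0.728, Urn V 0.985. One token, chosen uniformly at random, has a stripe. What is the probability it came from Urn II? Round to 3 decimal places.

0.530

Taking complements, P(striped | each) = Urn II 0.204, Urn I 0.07, Urn VI 0.06, Urn IV 0.116, Urn III 0.272, Urn V 0.015.
Compute prior × likelihood for every hypothesis:
  Urn II: 0.31 × 0.204 = 0.06324
  Urn I: 0.36 × 0.07 = 0.0252
  Urn VI: 0.2 × 0.06 = 0.012
  Urn IV: 0.04 × 0.116 = 0.00464
  Urn III: 0.05 × 0.272 = 0.0136
  Urn V: 0.04 × 0.015 = 0.0006
Sum = 0.11928.
P(Urn II | evidence) = 0.06324 / 0.11928 ≈ 0.530.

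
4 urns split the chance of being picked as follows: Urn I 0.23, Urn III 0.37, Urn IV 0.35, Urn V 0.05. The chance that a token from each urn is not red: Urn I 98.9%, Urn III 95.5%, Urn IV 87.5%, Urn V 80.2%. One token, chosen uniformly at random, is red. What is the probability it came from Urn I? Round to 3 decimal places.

0.035

Taking complements, P(red | each) = Urn I 0.011, Urn III 0.045, Urn IV 0.125, Urn V 0.198.
By Bayes' rule, posterior ∝ prior × likelihood:
  Urn I: 0.23 × 0.011 = 0.00253
  Urn III: 0.37 × 0.045 = 0.01665
  Urn IV: 0.35 × 0.125 = 0.04375
  Urn V: 0.05 × 0.198 = 0.0099
Sum = 0.07283.
P(Urn I | evidence) = 0.00253 / 0.07283 ≈ 0.035.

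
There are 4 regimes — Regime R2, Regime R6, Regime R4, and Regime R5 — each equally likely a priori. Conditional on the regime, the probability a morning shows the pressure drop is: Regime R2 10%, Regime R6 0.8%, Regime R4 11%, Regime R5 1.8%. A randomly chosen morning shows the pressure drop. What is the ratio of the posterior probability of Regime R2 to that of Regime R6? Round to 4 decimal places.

12.5000

With a uniform prior (1/4 each), posterior ∝ likelihood:
  Regime R2: 0.1
  Regime R6: 0.008
  Regime R4: 0.11
  Regime R5: 0.018
Total = 0.236.
The ratio is 0.1 / 0.008 (the normalizer cancels) = 12.5000.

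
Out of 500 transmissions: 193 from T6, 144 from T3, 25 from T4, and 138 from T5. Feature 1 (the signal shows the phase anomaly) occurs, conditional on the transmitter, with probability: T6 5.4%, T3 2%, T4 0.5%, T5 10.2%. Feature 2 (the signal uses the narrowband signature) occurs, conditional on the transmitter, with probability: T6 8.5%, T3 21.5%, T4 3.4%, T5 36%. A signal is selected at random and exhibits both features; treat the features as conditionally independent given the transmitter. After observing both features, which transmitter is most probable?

Compute prior × likelihood for every hypothesis:
  T6: 0.386 × 0.054 × 0.085 = 0.00177174
  T3: 0.288 × 0.02 × 0.215 = 0.0012384
  T4: 0.05 × 0.005 × 0.034 = 0.0000085
  T5: 0.276 × 0.102 × 0.36 = 0.01013472
Sum = 0.01315336.
Largest term belongs to T5, so T5 is most probable.

T5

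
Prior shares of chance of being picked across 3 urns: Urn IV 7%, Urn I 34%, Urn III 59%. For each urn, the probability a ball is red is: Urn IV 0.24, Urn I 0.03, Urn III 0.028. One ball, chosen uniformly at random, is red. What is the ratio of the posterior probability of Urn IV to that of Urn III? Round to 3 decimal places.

1.017

Unnormalized posteriors (prior × likelihood):
  Urn IV: 0.07 × 0.24 = 0.0168
  Urn I: 0.34 × 0.03 = 0.0102
  Urn III: 0.59 × 0.028 = 0.01652
Sum = 0.04352.
The ratio is 0.0168 / 0.01652 (the normalizer cancels) = 1.017.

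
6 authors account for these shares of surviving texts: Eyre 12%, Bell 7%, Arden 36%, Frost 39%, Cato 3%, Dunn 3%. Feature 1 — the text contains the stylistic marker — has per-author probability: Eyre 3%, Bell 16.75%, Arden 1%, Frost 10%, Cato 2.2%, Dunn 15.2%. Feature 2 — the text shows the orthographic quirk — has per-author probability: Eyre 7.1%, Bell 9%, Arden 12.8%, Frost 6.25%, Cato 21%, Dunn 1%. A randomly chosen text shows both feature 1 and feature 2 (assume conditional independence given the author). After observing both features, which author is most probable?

Prior × likelihood for each hypothesis:
  Eyre: 0.12 × 0.03 × 0.071 = 0.0002556
  Bell: 0.07 × 0.1675 × 0.09 = 0.00105525
  Arden: 0.36 × 0.01 × 0.128 = 0.0004608
  Frost: 0.39 × 0.1 × 0.0625 = 0.0024375
  Cato: 0.03 × 0.022 × 0.21 = 0.0001386
  Dunn: 0.03 × 0.152 × 0.01 = 0.0000456
Normalizing constant = 0.00439335.
Largest term belongs to Frost, so Frost is most probable.

Frost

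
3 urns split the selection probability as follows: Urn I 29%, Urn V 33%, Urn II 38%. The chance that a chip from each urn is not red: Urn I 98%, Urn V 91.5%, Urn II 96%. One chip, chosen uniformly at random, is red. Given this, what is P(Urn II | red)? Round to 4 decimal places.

Taking complements, P(red | each) = Urn I 0.02, Urn V 0.085, Urn II 0.04.
By Bayes' rule, posterior ∝ prior × likelihood:
  Urn I: 0.29 × 0.02 = 0.0058
  Urn V: 0.33 × 0.085 = 0.02805
  Urn II: 0.38 × 0.04 = 0.0152
Sum = 0.04905.
P(Urn II | evidence) = 0.0152 / 0.04905 ≈ 0.3099.

0.3099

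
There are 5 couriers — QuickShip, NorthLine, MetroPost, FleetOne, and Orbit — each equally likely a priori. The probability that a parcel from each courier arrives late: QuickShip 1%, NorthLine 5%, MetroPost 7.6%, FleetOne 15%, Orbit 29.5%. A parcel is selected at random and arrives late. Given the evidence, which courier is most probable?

Orbit

With a uniform prior (1/5 each), posterior ∝ likelihood:
  QuickShip: 0.01
  NorthLine: 0.05
  MetroPost: 0.076
  FleetOne: 0.15
  Orbit: 0.295
Sum = 0.581.
Largest term belongs to Orbit, so Orbit is most probable.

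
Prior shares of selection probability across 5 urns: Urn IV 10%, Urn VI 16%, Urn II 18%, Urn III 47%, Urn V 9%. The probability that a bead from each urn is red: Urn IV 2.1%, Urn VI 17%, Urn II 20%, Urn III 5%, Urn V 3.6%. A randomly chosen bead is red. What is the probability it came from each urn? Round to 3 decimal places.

Unnormalized posteriors (prior × likelihood):
  Urn IV: 0.1 × 0.021 = 0.0021
  Urn VI: 0.16 × 0.17 = 0.0272
  Urn II: 0.18 × 0.2 = 0.036
  Urn III: 0.47 × 0.05 = 0.0235
  Urn V: 0.09 × 0.036 = 0.00324
Sum = 0.09204.
P(Urn IV | red) = 0.0021/0.09204 ≈ 0.023
P(Urn VI | red) = 0.0272/0.09204 ≈ 0.296
P(Urn II | red) = 0.036/0.09204 ≈ 0.391
P(Urn III | red) = 0.0235/0.09204 ≈ 0.255
P(Urn V | red) = 0.00324/0.09204 ≈ 0.035
(Check: 0.023+0.296+0.391+0.255+0.035 = 1.000.)

Urn IV 0.023, Urn VI 0.296, Urn II 0.391, Urn III 0.255, Urn V 0.035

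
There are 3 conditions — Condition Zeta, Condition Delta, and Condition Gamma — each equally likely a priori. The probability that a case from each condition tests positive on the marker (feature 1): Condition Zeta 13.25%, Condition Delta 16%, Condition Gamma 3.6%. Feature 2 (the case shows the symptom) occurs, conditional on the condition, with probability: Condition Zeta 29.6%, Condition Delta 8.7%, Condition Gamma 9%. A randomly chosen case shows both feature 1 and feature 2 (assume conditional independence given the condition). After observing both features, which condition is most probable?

With a uniform prior (1/3 each), posterior ∝ likelihood:
  Condition Zeta: 0.1325 × 0.296 = 0.03922
  Condition Delta: 0.16 × 0.087 = 0.01392
  Condition Gamma: 0.036 × 0.09 = 0.00324
Total = 0.05638.
Largest term belongs to Condition Zeta, so Condition Zeta is most probable.

Condition Zeta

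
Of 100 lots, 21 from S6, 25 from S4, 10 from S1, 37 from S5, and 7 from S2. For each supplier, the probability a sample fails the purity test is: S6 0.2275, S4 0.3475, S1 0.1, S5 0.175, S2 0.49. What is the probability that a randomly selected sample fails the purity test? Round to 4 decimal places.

0.2437

By Bayes' rule, posterior ∝ prior × likelihood:
  S6: 0.21 × 0.2275 = 0.047775
  S4: 0.25 × 0.3475 = 0.086875
  S1: 0.1 × 0.1 = 0.01
  S5: 0.37 × 0.175 = 0.06475
  S2: 0.07 × 0.49 = 0.0343
P(off-spec) = 0.047775 + 0.086875 + 0.01 + 0.06475 + 0.0343 = 0.2437 → 0.2437.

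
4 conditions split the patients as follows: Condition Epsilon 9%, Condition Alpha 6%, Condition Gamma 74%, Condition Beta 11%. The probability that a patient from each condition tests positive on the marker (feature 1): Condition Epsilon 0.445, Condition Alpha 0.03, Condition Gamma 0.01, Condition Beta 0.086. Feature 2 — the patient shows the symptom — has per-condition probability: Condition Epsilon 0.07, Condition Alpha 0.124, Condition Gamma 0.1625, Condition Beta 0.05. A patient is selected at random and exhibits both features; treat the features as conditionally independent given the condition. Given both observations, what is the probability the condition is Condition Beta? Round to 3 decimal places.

Prior × likelihood for each hypothesis:
  Condition Epsilon: 0.09 × 0.445 × 0.07 = 0.0028035
  Condition Alpha: 0.06 × 0.03 × 0.124 = 0.0002232
  Condition Gamma: 0.74 × 0.01 × 0.1625 = 0.0012025
  Condition Beta: 0.11 × 0.086 × 0.05 = 0.000473
Sum = 0.0047022.
P(Condition Beta | evidence) = 0.000473 / 0.0047022 ≈ 0.101.

0.101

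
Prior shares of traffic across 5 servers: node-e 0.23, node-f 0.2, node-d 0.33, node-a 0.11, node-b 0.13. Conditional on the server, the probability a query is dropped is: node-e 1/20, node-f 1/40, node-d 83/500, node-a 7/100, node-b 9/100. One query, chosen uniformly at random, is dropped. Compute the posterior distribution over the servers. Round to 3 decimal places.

node-e 0.127, node-f 0.055, node-d 0.604, node-a 0.085, node-b 0.129

Unnormalized posteriors (prior × likelihood):
  node-e: 0.23 × 0.05 = 0.0115
  node-f: 0.2 × 0.025 = 0.005
  node-d: 0.33 × 0.166 = 0.05478
  node-a: 0.11 × 0.07 = 0.0077
  node-b: 0.13 × 0.09 = 0.0117
Normalizing constant = 0.09068.
P(node-e | dropped) = 0.0115/0.09068 ≈ 0.127
P(node-f | dropped) = 0.005/0.09068 ≈ 0.055
P(node-d | dropped) = 0.05478/0.09068 ≈ 0.604
P(node-a | dropped) = 0.0077/0.09068 ≈ 0.085
P(node-b | dropped) = 0.0117/0.09068 ≈ 0.129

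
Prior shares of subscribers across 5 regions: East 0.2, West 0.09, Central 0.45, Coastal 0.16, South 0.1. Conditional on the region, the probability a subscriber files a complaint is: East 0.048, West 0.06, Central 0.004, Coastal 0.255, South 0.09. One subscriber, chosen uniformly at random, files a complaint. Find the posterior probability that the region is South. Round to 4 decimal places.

0.1351

Unnormalized posteriors (prior × likelihood):
  East: 0.2 × 0.048 = 0.0096
  West: 0.09 × 0.06 = 0.0054
  Central: 0.45 × 0.004 = 0.0018
  Coastal: 0.16 × 0.255 = 0.0408
  South: 0.1 × 0.09 = 0.009
Total = 0.0666.
P(South | evidence) = 0.009 / 0.0666 ≈ 0.1351.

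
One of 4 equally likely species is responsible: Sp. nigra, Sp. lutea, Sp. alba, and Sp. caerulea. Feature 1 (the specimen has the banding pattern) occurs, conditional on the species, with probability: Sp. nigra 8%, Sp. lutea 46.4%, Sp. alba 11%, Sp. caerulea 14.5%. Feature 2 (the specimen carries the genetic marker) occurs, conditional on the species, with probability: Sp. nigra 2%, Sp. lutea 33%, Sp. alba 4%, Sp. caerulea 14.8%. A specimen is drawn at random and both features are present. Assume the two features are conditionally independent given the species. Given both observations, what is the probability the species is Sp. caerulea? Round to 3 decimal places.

Since the prior is uniform, the posterior is proportional to the likelihood:
  Sp. nigra: 0.08 × 0.02 = 0.0016
  Sp. lutea: 0.464 × 0.33 = 0.15312
  Sp. alba: 0.11 × 0.04 = 0.0044
  Sp. caerulea: 0.145 × 0.148 = 0.02146
Total = 0.18058.
P(Sp. caerulea | evidence) = 0.02146 / 0.18058 ≈ 0.119.

0.119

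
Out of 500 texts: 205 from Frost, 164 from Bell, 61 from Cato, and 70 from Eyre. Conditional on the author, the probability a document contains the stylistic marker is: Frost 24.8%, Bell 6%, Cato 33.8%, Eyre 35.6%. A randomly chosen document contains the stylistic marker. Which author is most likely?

Prior × likelihood for each hypothesis:
  Frost: 0.41 × 0.248 = 0.10168
  Bell: 0.328 × 0.06 = 0.01968
  Cato: 0.122 × 0.338 = 0.041236
  Eyre: 0.14 × 0.356 = 0.04984
Normalizing constant = 0.212436.
Largest term belongs to Frost, so Frost is most probable.

Frost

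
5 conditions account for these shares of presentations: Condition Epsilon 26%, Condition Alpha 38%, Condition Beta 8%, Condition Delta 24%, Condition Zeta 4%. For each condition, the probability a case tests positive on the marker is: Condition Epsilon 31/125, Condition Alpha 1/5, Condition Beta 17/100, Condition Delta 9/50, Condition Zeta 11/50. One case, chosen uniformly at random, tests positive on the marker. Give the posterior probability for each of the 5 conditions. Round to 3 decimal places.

Prior × likelihood for each hypothesis:
  Condition Epsilon: 0.26 × 0.248 = 0.06448
  Condition Alpha: 0.38 × 0.2 = 0.076
  Condition Beta: 0.08 × 0.17 = 0.0136
  Condition Delta: 0.24 × 0.18 = 0.0432
  Condition Zeta: 0.04 × 0.22 = 0.0088
Sum = 0.20608.
P(Condition Epsilon | marker-positive) = 0.06448/0.20608 ≈ 0.313
P(Condition Alpha | marker-positive) = 0.076/0.20608 ≈ 0.369
P(Condition Beta | marker-positive) = 0.0136/0.20608 ≈ 0.066
P(Condition Delta | marker-positive) = 0.0432/0.20608 ≈ 0.210
P(Condition Zeta | marker-positive) = 0.0088/0.20608 ≈ 0.043
(Check: 0.313+0.369+0.066+0.210+0.043 = 1.001.)

Condition Epsilon 0.313, Condition Alpha 0.369, Condition Beta 0.066, Condition Delta 0.210, Condition Zeta 0.043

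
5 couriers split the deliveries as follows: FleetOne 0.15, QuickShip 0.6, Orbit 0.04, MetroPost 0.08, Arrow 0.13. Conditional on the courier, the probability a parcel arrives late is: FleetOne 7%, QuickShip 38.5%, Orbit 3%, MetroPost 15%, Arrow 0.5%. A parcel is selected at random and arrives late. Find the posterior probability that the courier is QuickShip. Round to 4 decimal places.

0.9046

Prior × likelihood for each hypothesis:
  FleetOne: 0.15 × 0.07 = 0.0105
  QuickShip: 0.6 × 0.385 = 0.231
  Orbit: 0.04 × 0.03 = 0.0012
  MetroPost: 0.08 × 0.15 = 0.012
  Arrow: 0.13 × 0.005 = 0.00065
Normalizing constant = 0.25535.
P(QuickShip | evidence) = 0.231 / 0.25535 ≈ 0.9046.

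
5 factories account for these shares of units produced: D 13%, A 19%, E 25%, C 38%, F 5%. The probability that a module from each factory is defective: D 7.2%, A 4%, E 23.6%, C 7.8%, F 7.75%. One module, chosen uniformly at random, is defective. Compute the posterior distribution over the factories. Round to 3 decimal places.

D 0.085, A 0.069, E 0.539, C 0.271, F 0.035

Compute prior × likelihood for every hypothesis:
  D: 0.13 × 0.072 = 0.00936
  A: 0.19 × 0.04 = 0.0076
  E: 0.25 × 0.236 = 0.059
  C: 0.38 × 0.078 = 0.02964
  F: 0.05 × 0.0775 = 0.003875
Total = 0.109475.
P(D | defective) = 0.00936/0.109475 ≈ 0.085
P(A | defective) = 0.0076/0.109475 ≈ 0.069
P(E | defective) = 0.059/0.109475 ≈ 0.539
P(C | defective) = 0.02964/0.109475 ≈ 0.271
P(F | defective) = 0.003875/0.109475 ≈ 0.035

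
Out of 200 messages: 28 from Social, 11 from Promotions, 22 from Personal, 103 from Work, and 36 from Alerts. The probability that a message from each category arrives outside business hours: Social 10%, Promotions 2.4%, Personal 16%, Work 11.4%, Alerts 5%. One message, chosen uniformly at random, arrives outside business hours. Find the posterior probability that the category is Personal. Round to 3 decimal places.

0.175

By Bayes' rule, posterior ∝ prior × likelihood:
  Social: 0.14 × 0.1 = 0.014
  Promotions: 0.055 × 0.024 = 0.00132
  Personal: 0.11 × 0.16 = 0.0176
  Work: 0.515 × 0.114 = 0.05871
  Alerts: 0.18 × 0.05 = 0.009
Normalizing constant = 0.10063.
P(Personal | evidence) = 0.0176 / 0.10063 ≈ 0.175.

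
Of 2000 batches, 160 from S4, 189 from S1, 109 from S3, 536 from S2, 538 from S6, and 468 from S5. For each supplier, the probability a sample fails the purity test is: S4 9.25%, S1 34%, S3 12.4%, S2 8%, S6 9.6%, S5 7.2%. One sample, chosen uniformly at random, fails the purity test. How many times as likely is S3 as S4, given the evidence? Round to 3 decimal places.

0.913

Prior × likelihood for each hypothesis:
  S4: 0.08 × 0.0925 = 0.0074
  S1: 0.0945 × 0.34 = 0.03213
  S3: 0.0545 × 0.124 = 0.006758
  S2: 0.268 × 0.08 = 0.02144
  S6: 0.269 × 0.096 = 0.025824
  S5: 0.234 × 0.072 = 0.016848
Normalizing constant = 0.1104.
The ratio is 0.006758 / 0.0074 (the normalizer cancels) = 0.913.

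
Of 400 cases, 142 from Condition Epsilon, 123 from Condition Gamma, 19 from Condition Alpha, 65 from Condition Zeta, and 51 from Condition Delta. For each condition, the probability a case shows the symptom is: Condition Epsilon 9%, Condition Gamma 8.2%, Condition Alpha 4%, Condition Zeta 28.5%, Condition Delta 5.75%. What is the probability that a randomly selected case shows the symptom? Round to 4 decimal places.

0.1127

Prior × likelihood for each hypothesis:
  Condition Epsilon: 0.355 × 0.09 = 0.03195
  Condition Gamma: 0.3075 × 0.082 = 0.025215
  Condition Alpha: 0.0475 × 0.04 = 0.0019
  Condition Zeta: 0.1625 × 0.285 = 0.0463125
  Condition Delta: 0.1275 × 0.0575 = 0.00733125
P(symptomatic) = 0.03195 + 0.025215 + 0.0019 + 0.0463125 + 0.00733125 = 0.11270875 → 0.1127.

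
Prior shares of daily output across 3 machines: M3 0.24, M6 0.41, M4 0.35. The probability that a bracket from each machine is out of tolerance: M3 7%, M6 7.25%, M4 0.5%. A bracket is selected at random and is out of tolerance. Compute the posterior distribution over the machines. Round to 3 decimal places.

M3 0.348, M6 0.616, M4 0.036

Compute prior × likelihood for every hypothesis:
  M3: 0.24 × 0.07 = 0.0168
  M6: 0.41 × 0.0725 = 0.029725
  M4: 0.35 × 0.005 = 0.00175
Sum = 0.048275.
P(M3 | oversize) = 0.0168/0.048275 ≈ 0.348
P(M6 | oversize) = 0.029725/0.048275 ≈ 0.616
P(M4 | oversize) = 0.00175/0.048275 ≈ 0.036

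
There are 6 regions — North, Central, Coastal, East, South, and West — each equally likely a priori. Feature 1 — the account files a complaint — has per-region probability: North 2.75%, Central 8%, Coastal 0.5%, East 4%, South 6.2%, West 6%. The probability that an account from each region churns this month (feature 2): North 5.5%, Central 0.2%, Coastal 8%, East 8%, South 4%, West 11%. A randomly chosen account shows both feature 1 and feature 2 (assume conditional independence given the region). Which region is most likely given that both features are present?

Since the prior is uniform, the posterior is proportional to the likelihood:
  North: 0.0275 × 0.055 = 0.0015125
  Central: 0.08 × 0.002 = 0.00016
  Coastal: 0.005 × 0.08 = 0.0004
  East: 0.04 × 0.08 = 0.0032
  South: 0.062 × 0.04 = 0.00248
  West: 0.06 × 0.11 = 0.0066
Total = 0.0143525.
Largest term belongs to West, so West is most probable.

West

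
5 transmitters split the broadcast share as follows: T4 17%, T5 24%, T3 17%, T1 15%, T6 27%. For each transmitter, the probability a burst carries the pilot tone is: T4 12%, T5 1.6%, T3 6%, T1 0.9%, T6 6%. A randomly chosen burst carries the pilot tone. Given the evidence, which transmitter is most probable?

T4

By Bayes' rule, posterior ∝ prior × likelihood:
  T4: 0.17 × 0.12 = 0.0204
  T5: 0.24 × 0.016 = 0.00384
  T3: 0.17 × 0.06 = 0.0102
  T1: 0.15 × 0.009 = 0.00135
  T6: 0.27 × 0.06 = 0.0162
Sum = 0.05199.
Largest term belongs to T4, so T4 is most probable.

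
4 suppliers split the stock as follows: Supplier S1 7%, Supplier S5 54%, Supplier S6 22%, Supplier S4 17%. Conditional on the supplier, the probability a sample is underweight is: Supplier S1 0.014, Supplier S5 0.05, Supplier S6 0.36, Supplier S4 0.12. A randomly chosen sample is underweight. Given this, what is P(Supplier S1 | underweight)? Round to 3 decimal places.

0.008

Compute prior × likelihood for every hypothesis:
  Supplier S1: 0.07 × 0.014 = 0.00098
  Supplier S5: 0.54 × 0.05 = 0.027
  Supplier S6: 0.22 × 0.36 = 0.0792
  Supplier S4: 0.17 × 0.12 = 0.0204
Normalizing constant = 0.12758.
P(Supplier S1 | evidence) = 0.00098 / 0.12758 ≈ 0.008.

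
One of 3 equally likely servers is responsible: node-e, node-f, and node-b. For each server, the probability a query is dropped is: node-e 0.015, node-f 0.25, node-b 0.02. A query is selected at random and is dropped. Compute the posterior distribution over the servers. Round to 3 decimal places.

Since the prior is uniform, the posterior is proportional to the likelihood:
  node-e: 0.015
  node-f: 0.25
  node-b: 0.02
Total = 0.285.
P(node-e | dropped) = 0.015/0.285 ≈ 0.053
P(node-f | dropped) = 0.25/0.285 ≈ 0.877
P(node-b | dropped) = 0.02/0.285 ≈ 0.070
(Check: 0.053+0.877+0.070 = 1.000.)

node-e 0.053, node-f 0.877, node-b 0.070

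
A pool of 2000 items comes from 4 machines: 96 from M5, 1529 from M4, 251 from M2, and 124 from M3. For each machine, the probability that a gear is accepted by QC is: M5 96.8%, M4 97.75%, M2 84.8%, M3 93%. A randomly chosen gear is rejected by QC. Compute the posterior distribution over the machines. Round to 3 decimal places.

Taking complements, P(rejected | each) = M5 0.032, M4 0.0225, M2 0.152, M3 0.07.
By Bayes' rule, posterior ∝ prior × likelihood:
  M5: 0.048 × 0.032 = 0.001536
  M4: 0.7645 × 0.0225 = 0.01720125
  M2: 0.1255 × 0.152 = 0.019076
  M3: 0.062 × 0.07 = 0.00434
Total = 0.04215325.
P(M5 | rejected) = 0.001536/0.04215325 ≈ 0.036
P(M4 | rejected) = 0.01720125/0.04215325 ≈ 0.408
P(M2 | rejected) = 0.019076/0.04215325 ≈ 0.453
P(M3 | rejected) = 0.00434/0.04215325 ≈ 0.103
(Check: 0.036+0.408+0.453+0.103 = 1.000.)

M5 0.036, M4 0.408, M2 0.453, M3 0.103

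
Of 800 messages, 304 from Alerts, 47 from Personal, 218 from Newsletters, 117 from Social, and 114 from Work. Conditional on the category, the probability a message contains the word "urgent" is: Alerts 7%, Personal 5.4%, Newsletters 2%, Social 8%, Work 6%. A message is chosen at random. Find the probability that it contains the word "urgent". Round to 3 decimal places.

Unnormalized posteriors (prior × likelihood):
  Alerts: 0.38 × 0.07 = 0.0266
  Personal: 0.05875 × 0.054 = 0.0031725
  Newsletters: 0.2725 × 0.02 = 0.00545
  Social: 0.14625 × 0.08 = 0.0117
  Work: 0.1425 × 0.06 = 0.00855
P(urgent-flag) = 0.0266 + 0.0031725 + 0.00545 + 0.0117 + 0.00855 = 0.0554725 → 0.055.

0.055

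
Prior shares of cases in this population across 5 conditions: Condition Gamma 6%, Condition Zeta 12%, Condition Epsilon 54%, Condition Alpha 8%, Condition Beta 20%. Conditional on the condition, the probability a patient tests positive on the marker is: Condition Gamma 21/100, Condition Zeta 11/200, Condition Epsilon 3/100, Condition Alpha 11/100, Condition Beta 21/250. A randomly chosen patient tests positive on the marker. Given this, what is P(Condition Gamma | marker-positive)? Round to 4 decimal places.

0.2066

Prior × likelihood for each hypothesis:
  Condition Gamma: 0.06 × 0.21 = 0.0126
  Condition Zeta: 0.12 × 0.055 = 0.0066
  Condition Epsilon: 0.54 × 0.03 = 0.0162
  Condition Alpha: 0.08 × 0.11 = 0.0088
  Condition Beta: 0.2 × 0.084 = 0.0168
Normalizing constant = 0.061.
P(Condition Gamma | evidence) = 0.0126 / 0.061 ≈ 0.2066.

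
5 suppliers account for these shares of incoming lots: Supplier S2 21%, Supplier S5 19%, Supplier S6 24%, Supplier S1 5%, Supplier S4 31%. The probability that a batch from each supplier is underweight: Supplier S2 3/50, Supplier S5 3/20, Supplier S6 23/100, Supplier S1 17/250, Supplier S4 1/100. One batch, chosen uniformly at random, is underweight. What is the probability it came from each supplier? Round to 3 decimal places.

By Bayes' rule, posterior ∝ prior × likelihood:
  Supplier S2: 0.21 × 0.06 = 0.0126
  Supplier S5: 0.19 × 0.15 = 0.0285
  Supplier S6: 0.24 × 0.23 = 0.0552
  Supplier S1: 0.05 × 0.068 = 0.0034
  Supplier S4: 0.31 × 0.01 = 0.0031
Sum = 0.1028.
P(Supplier S2 | underweight) = 0.0126/0.1028 ≈ 0.123
P(Supplier S5 | underweight) = 0.0285/0.1028 ≈ 0.277
P(Supplier S6 | underweight) = 0.0552/0.1028 ≈ 0.537
P(Supplier S1 | underweight) = 0.0034/0.1028 ≈ 0.033
P(Supplier S4 | underweight) = 0.0031/0.1028 ≈ 0.030

Supplier S2 0.123, Supplier S5 0.277, Supplier S6 0.537, Supplier S1 0.033, Supplier S4 0.030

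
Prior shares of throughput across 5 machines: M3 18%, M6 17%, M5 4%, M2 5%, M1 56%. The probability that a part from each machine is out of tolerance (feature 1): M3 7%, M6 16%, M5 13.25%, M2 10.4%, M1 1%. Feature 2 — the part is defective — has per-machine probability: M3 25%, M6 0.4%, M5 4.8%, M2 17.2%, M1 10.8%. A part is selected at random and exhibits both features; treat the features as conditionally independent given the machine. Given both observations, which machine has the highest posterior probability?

M3

Compute prior × likelihood for every hypothesis:
  M3: 0.18 × 0.07 × 0.25 = 0.00315
  M6: 0.17 × 0.16 × 0.004 = 0.0001088
  M5: 0.04 × 0.1325 × 0.048 = 0.0002544
  M2: 0.05 × 0.104 × 0.172 = 0.0008944
  M1: 0.56 × 0.01 × 0.108 = 0.0006048
Total = 0.0050124.
Largest term belongs to M3, so M3 is most probable.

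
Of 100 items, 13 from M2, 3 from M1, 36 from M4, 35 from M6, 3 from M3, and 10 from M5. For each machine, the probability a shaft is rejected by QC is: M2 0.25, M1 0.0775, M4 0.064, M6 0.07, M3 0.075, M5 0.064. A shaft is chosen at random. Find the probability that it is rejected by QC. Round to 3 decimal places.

0.091

Prior × likelihood for each hypothesis:
  M2: 0.13 × 0.25 = 0.0325
  M1: 0.03 × 0.0775 = 0.002325
  M4: 0.36 × 0.064 = 0.02304
  M6: 0.35 × 0.07 = 0.0245
  M3: 0.03 × 0.075 = 0.00225
  M5: 0.1 × 0.064 = 0.0064
P(rejected) = 0.0325 + 0.002325 + 0.02304 + 0.0245 + 0.00225 + 0.0064 = 0.091015 → 0.091.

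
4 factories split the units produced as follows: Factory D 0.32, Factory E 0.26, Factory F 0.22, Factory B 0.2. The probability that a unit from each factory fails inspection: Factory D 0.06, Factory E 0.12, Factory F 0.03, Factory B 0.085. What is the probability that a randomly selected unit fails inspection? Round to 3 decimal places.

Prior × likelihood for each hypothesis:
  Factory D: 0.32 × 0.06 = 0.0192
  Factory E: 0.26 × 0.12 = 0.0312
  Factory F: 0.22 × 0.03 = 0.0066
  Factory B: 0.2 × 0.085 = 0.017
P(nonconforming) = 0.0192 + 0.0312 + 0.0066 + 0.017 = 0.074 → 0.074.

0.074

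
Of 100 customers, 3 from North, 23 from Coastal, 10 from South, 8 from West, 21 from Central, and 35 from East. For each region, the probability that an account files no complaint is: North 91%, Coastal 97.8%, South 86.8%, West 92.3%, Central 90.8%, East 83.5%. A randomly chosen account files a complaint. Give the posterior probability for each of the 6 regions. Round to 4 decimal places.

Taking complements, P(complaint | each) = North 0.09, Coastal 0.022, South 0.132, West 0.077, Central 0.092, East 0.165.
Compute prior × likelihood for every hypothesis:
  North: 0.03 × 0.09 = 0.0027
  Coastal: 0.23 × 0.022 = 0.00506
  South: 0.1 × 0.132 = 0.0132
  West: 0.08 × 0.077 = 0.00616
  Central: 0.21 × 0.092 = 0.01932
  East: 0.35 × 0.165 = 0.05775
Normalizing constant = 0.10419.
P(North | complaint) = 0.0027/0.10419 ≈ 0.0259
P(Coastal | complaint) = 0.00506/0.10419 ≈ 0.0486
P(South | complaint) = 0.0132/0.10419 ≈ 0.1267
P(West | complaint) = 0.00616/0.10419 ≈ 0.0591
P(Central | complaint) = 0.01932/0.10419 ≈ 0.1854
P(East | complaint) = 0.05775/0.10419 ≈ 0.5543

North 0.0259, Coastal 0.0486, South 0.1267, West 0.0591, Central 0.1854, East 0.5543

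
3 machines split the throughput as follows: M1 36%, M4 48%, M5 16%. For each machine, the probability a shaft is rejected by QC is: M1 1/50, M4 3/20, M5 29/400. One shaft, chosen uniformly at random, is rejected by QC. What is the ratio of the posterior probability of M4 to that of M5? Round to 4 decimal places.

6.2069

By Bayes' rule, posterior ∝ prior × likelihood:
  M1: 0.36 × 0.02 = 0.0072
  M4: 0.48 × 0.15 = 0.072
  M5: 0.16 × 0.0725 = 0.0116
Normalizing constant = 0.0908.
The ratio is 0.072 / 0.0116 (the normalizer cancels) = 6.2069.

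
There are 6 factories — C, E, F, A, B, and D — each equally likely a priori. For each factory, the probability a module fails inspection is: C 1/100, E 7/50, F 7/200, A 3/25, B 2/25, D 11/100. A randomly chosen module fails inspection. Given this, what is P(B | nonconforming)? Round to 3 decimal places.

0.162

With a uniform prior (1/6 each), posterior ∝ likelihood:
  C: 0.01
  E: 0.14
  F: 0.035
  A: 0.12
  B: 0.08
  D: 0.11
Total = 0.495.
P(B | evidence) = 0.08 / 0.495 ≈ 0.162.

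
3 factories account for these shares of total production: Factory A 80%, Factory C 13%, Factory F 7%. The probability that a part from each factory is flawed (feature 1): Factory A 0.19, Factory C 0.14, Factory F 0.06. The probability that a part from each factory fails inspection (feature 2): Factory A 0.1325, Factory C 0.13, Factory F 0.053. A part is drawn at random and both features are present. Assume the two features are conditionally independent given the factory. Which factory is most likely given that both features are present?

Prior × likelihood for each hypothesis:
  Factory A: 0.8 × 0.19 × 0.1325 = 0.02014
  Factory C: 0.13 × 0.14 × 0.13 = 0.002366
  Factory F: 0.07 × 0.06 × 0.053 = 0.0002226
Normalizing constant = 0.0227286.
Largest term belongs to Factory A, so Factory A is most probable.

Factory A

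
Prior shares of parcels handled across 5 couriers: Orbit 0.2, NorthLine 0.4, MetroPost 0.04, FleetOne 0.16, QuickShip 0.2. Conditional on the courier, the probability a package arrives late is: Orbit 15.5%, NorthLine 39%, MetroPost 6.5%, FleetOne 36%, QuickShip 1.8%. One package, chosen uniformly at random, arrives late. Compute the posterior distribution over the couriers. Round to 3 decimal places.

Orbit 0.124, NorthLine 0.622, MetroPost 0.010, FleetOne 0.230, QuickShip 0.014

Prior × likelihood for each hypothesis:
  Orbit: 0.2 × 0.155 = 0.031
  NorthLine: 0.4 × 0.39 = 0.156
  MetroPost: 0.04 × 0.065 = 0.0026
  FleetOne: 0.16 × 0.36 = 0.0576
  QuickShip: 0.2 × 0.018 = 0.0036
Sum = 0.2508.
P(Orbit | late) = 0.031/0.2508 ≈ 0.124
P(NorthLine | late) = 0.156/0.2508 ≈ 0.622
P(MetroPost | late) = 0.0026/0.2508 ≈ 0.010
P(FleetOne | late) = 0.0576/0.2508 ≈ 0.230
P(QuickShip | late) = 0.0036/0.2508 ≈ 0.014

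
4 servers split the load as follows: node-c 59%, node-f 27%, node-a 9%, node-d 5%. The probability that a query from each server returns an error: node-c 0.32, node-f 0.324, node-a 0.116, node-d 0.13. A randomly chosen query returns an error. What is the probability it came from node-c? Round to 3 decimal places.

Unnormalized posteriors (prior × likelihood):
  node-c: 0.59 × 0.32 = 0.1888
  node-f: 0.27 × 0.324 = 0.08748
  node-a: 0.09 × 0.116 = 0.01044
  node-d: 0.05 × 0.13 = 0.0065
Normalizing constant = 0.29322.
P(node-c | evidence) = 0.1888 / 0.29322 ≈ 0.644.

0.644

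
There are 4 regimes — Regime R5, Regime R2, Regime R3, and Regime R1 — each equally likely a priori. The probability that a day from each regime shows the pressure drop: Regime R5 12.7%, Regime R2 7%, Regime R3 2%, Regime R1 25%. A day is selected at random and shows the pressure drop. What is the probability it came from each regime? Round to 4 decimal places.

Regime R5 0.2719, Regime R2 0.1499, Regime R3 0.0428, Regime R1 0.5353

With a uniform prior (1/4 each), posterior ∝ likelihood:
  Regime R5: 0.127
  Regime R2: 0.07
  Regime R3: 0.02
  Regime R1: 0.25
Normalizing constant = 0.467.
P(Regime R5 | drop) = 0.127/0.467 ≈ 0.2719
P(Regime R2 | drop) = 0.07/0.467 ≈ 0.1499
P(Regime R3 | drop) = 0.02/0.467 ≈ 0.0428
P(Regime R1 | drop) = 0.25/0.467 ≈ 0.5353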